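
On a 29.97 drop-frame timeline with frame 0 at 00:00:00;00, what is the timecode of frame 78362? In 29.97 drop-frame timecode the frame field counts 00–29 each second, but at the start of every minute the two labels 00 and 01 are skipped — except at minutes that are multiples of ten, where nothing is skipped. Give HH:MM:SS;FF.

00:43:34;20

Ten DF minutes hold 17982 frames, so frame 78362 lies in block 4 (frames 71928–89909) with 6434 frames into that block.
The block's first minute is 1800 frames and the rest 1798 each; 6434 frames reaches minute 3, so 4 × 18 + 3 × 2 = 78 labels have been skipped so far.
Adding those back, label number 78362 + 78 = 78440 at 30 labels/s is 2614 s + 20 f = 0 h 43 min 34 s frame 20, i.e. 00:43:34;20.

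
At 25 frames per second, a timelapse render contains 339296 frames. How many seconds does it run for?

Running time = 339296 / (25) = 13571.84 s.

13571.84 seconds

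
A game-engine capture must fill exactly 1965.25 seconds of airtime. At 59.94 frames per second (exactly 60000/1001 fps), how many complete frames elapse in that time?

117797 frames

Frames = 1965.25 × 60000/1001 = 16845000/143 ≈ 117797.2028.
Complete frames: 117797.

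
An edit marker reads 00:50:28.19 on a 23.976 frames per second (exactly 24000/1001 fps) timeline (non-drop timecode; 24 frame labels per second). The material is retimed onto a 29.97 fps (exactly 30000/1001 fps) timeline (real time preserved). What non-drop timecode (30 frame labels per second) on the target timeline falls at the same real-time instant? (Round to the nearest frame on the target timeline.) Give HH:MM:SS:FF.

00:50:28:24

Source frame index: (0×3600 + 50×60 + 28) × 24 + 19 = 72691.
Real time: 72691 / (24000/1001) = 72763691/24000 s.
Target frame: (72763691/24000) × (30000/1001) = 363455/4 ≈ 90863.750 → 90864.
At 30 labels/s: frame 90864 → 00:50:28:24.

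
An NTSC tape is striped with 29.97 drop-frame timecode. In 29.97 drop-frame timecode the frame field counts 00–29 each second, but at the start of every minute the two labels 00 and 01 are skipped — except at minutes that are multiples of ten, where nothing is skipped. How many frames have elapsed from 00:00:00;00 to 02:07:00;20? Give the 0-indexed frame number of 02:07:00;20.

228390

Complete 10-minute blocks: 12, each 17982 frames → 215784.
Remaining 7 whole minutes in the current block: 1800 + 6 × 1798 = 12588 frames.
Within the current minute: 0 × 30 + 20 − 2 = 18 (labels ;00/;01 skipped at this minute). Total = 215784 + 12588 + 18 = 228390.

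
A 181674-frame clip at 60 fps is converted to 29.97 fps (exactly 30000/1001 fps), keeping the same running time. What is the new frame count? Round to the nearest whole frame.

90746 frames

Frames at target rate = 181674 × (30000/1001) / (60) = 90837000/1001 ≈ 90746.254.
Nearest whole frame: 90746.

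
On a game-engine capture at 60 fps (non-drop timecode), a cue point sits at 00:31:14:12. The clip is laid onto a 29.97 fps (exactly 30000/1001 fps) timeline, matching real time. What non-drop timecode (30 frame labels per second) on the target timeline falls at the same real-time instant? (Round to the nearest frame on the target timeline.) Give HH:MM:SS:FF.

Source frame index: (0×3600 + 31×60 + 14) × 60 + 12 = 112452.
Real time: 112452 / (60) = 9371/5 s.
Target frame: (9371/5) × (30000/1001) = 56226000/1001 ≈ 56169.830 → 56170.
At 30 labels/s: frame 56170 → 00:31:12:10.

00:31:12:10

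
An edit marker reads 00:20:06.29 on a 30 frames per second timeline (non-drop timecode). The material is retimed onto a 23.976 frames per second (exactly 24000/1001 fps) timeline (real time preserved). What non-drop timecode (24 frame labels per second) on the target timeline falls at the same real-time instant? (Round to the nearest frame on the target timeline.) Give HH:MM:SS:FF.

Source frame index: (0×3600 + 20×60 + 6) × 30 + 29 = 36209.
Real time: 36209 / (30) = 36209/30 s.
Target frame: (36209/30) × (24000/1001) = 28967200/1001 ≈ 28938.262 → 28938.
At 24 labels/s: frame 28938 → 00:20:05:18.

00:20:05:18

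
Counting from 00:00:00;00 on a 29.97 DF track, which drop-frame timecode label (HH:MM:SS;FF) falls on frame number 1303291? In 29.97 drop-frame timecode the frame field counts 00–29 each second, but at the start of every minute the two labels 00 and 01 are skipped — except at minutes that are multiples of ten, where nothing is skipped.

12:04:46;15

Each 10-minute DF block holds 10 × 60 × 30 − 9 × 2 = 17982 frames. 1303291 ÷ 17982 → 72 full blocks, remainder 8587.
Within the partial block the first minute is 1800 frames and each further minute 1798, so 4 further minute boundaries passed. Total skipped labels = 18 × 72 + 2 × 4 = 1304.
Non-drop label index = 1303291 + 1304 = 1304595; at 30 labels/s that is 12:04:46:15, i.e. DF 12:04:46;15.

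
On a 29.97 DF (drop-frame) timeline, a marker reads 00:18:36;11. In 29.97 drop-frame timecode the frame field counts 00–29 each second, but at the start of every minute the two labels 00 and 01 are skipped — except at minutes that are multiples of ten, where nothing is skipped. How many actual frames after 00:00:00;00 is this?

Complete 10-minute blocks: 1, each 17982 frames → 17982.
Remaining 8 whole minutes in the current block: 1800 + 7 × 1798 = 14386 frames.
Within the current minute: 36 × 30 + 11 − 2 = 1089 (labels ;00/;01 skipped at this minute). Total = 17982 + 14386 + 1089 = 33457.

33457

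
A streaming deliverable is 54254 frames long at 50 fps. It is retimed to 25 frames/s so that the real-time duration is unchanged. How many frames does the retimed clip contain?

Target frames = source frames × (target rate / source rate) = 54254 × (25)/(50) = 54254 × 1/2 = 27127.

27127 frames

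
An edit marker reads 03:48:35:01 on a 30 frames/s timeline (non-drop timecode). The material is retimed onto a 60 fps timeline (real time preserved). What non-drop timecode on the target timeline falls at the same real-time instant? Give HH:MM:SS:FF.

Source frame index: (3×3600 + 48×60 + 35) × 30 + 1 = 411451.
Real time: 411451 / (30) = 411451/30 s.
Target frame: (411451/30) × (60) = 822902.
At 60 labels/s: frame 822902 → 03:48:35:02.

03:48:35:02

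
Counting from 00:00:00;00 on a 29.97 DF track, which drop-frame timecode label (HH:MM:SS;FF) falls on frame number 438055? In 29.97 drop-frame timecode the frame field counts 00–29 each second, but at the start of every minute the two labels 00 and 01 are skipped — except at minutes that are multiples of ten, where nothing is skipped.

Each 10-minute DF block holds 10 × 60 × 30 − 9 × 2 = 17982 frames. 438055 ÷ 17982 → 24 full blocks, remainder 6487.
Within the partial block the first minute is 1800 frames and each further minute 1798, so 3 further minute boundaries passed. Total skipped labels = 18 × 24 + 2 × 3 = 438.
Non-drop label index = 438055 + 438 = 438493; at 30 labels/s that is 04:03:36:13, i.e. DF 04:03:36;13.

04:03:36;13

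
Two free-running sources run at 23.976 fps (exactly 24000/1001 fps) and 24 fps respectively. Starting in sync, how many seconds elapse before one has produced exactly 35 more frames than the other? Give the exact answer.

The gap grows by |24 − 24000/1001| = 24/1001 frames per second.
Time for a 35-frame gap: 35 ÷ (24/1001) = 35035/24 s.

35035/24 seconds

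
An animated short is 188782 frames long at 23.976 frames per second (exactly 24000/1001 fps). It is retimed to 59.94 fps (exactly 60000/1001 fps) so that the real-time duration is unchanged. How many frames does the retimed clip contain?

471955 frames

Target frames = source frames × (target rate / source rate) = 188782 × (60000/1001)/(24000/1001) = 188782 × 5/2 = 471955.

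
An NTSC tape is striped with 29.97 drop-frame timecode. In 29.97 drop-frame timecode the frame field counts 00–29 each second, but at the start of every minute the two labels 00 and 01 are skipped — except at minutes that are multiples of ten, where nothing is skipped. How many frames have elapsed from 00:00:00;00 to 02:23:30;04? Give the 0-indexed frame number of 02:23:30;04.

Complete 10-minute blocks: 14, each 17982 frames → 251748.
Remaining 3 whole minutes in the current block: 1800 + 2 × 1798 = 5396 frames.
Within the current minute: 30 × 30 + 4 − 2 = 902 (labels ;00/;01 skipped at this minute). Total = 251748 + 5396 + 902 = 258046.

258046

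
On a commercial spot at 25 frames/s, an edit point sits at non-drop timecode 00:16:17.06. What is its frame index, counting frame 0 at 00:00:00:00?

Total seconds to the label: (0 × 3600 + 16 × 60 + 17) = 977.
Frame index = 977 × 25 + 6 = 24431.

24431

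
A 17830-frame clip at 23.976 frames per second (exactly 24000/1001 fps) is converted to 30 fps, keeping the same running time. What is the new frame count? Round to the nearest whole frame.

Frames at target rate = 17830 × (30) / (24000/1001) = 1784783/80 ≈ 22309.787.
Nearest whole frame: 22310.

22310 frames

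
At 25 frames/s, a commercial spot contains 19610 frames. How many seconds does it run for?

784.4 seconds

Running time = 19610 / (25) = 784.4 s.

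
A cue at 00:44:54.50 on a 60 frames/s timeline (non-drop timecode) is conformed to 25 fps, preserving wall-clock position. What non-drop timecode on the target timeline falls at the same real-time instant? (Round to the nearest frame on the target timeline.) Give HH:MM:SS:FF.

Source frame index: (0×3600 + 44×60 + 54) × 60 + 50 = 161690.
Real time: 161690 / (60) = 16169/6 s.
Target frame: (16169/6) × (25) = 404225/6 ≈ 67370.833 → 67371.
At 25 labels/s: frame 67371 → 00:44:54:21.

00:44:54:21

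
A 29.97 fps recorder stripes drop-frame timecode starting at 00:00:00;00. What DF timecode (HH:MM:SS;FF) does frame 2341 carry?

00:01:18;03

Ten DF minutes hold 17982 frames, so frame 2341 lies in block 0 (frames 0–17981) with 2341 frames into that block.
The block's first minute is 1800 frames and the rest 1798 each; 2341 frames reaches minute 1, so 0 × 18 + 1 × 2 = 2 labels have been skipped so far.
Adding those back, label number 2341 + 2 = 2343 at 30 labels/s is 78 s + 3 f = 0 h 1 min 18 s frame 3, i.e. 00:01:18;03.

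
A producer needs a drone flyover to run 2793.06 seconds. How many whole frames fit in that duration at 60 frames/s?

Frames = 2793.06 × 60 = 837918/5 ≈ 167583.6000.
Complete frames: 167583.

167583 frames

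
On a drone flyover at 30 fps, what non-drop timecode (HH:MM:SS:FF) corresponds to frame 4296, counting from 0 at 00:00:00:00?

4296 ÷ 30 = 143 full seconds, remainder 6 frames.
143 s = 0 h 2 min 23 s.
Timecode: 00:02:23:06.

00:02:23:06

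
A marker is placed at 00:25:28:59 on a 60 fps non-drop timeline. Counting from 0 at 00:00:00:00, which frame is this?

frame 91739

Total seconds to the label: (0 × 3600 + 25 × 60 + 28) = 1528.
Frame index = 1528 × 60 + 59 = 91739.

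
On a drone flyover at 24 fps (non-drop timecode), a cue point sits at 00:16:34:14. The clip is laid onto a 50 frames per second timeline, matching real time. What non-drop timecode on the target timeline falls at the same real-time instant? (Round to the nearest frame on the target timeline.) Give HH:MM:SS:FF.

00:16:34:29

Source frame index: (0×3600 + 16×60 + 34) × 24 + 14 = 23870.
Real time: 23870 / (24) = 11935/12 s.
Target frame: (11935/12) × (50) = 298375/6 ≈ 49729.167 → 49729.
At 50 labels/s: frame 49729 → 00:16:34:29.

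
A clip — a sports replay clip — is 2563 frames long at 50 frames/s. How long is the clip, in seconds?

Running time = 2563 / (50) = 51.26 s.

51.26 seconds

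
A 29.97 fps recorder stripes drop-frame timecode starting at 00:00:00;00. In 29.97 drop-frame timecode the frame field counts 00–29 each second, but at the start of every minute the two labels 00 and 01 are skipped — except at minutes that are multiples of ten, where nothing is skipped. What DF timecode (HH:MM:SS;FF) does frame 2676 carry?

Each 10-minute DF block holds 10 × 60 × 30 − 9 × 2 = 17982 frames. 2676 ÷ 17982 → 0 full blocks, remainder 2676.
Within the partial block the first minute is 1800 frames and each further minute 1798, so 1 further minute boundary passed. Total skipped labels = 18 × 0 + 2 × 1 = 2.
Non-drop label index = 2676 + 2 = 2678; at 30 labels/s that is 00:01:29:08, i.e. DF 00:01:29;08.

00:01:29;08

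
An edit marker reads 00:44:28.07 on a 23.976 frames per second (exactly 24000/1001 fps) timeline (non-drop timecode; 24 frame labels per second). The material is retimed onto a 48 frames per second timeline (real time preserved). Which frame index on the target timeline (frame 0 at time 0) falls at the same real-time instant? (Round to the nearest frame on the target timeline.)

Source frame index: (0×3600 + 44×60 + 28) × 24 + 7 = 64039.
Real time: 64039 / (24000/1001) = 64103039/24000 s.
Target frame: (64103039/24000) × (48) = 64103039/500 ≈ 128206.078 → 128206.

frame 128206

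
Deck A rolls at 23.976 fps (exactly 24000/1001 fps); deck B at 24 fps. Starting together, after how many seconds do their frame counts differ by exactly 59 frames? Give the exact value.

59059/24 seconds

The gap grows by |24 − 24000/1001| = 24/1001 frames per second.
Time for a 59-frame gap: 59 ÷ (24/1001) = 59059/24 s.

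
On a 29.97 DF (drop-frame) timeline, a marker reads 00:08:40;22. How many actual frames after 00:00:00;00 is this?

15606

Complete 10-minute blocks: 0, each 17982 frames → 0.
Remaining 8 whole minutes in the current block: 1800 + 7 × 1798 = 14386 frames.
Within the current minute: 40 × 30 + 22 − 2 = 1220 (labels ;00/;01 skipped at this minute). Total = 0 + 14386 + 1220 = 15606.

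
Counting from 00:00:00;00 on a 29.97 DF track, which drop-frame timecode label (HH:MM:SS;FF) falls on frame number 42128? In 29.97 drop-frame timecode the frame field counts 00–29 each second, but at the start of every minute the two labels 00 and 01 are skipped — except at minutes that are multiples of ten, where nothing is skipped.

00:23:25;20

Ten DF minutes hold 17982 frames, so frame 42128 lies in block 2 (frames 35964–53945) with 6164 frames into that block.
The block's first minute is 1800 frames and the rest 1798 each; 6164 frames reaches minute 3, so 2 × 18 + 3 × 2 = 42 labels have been skipped so far.
Adding those back, label number 42128 + 42 = 42170 at 30 labels/s is 1405 s + 20 f = 0 h 23 min 25 s frame 20, i.e. 00:23:25;20.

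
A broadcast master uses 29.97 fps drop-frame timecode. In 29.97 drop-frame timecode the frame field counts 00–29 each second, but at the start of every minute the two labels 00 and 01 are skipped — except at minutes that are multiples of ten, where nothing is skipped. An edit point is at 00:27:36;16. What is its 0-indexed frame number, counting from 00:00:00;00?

49646

Complete 10-minute blocks: 2, each 17982 frames → 35964.
Remaining 7 whole minutes in the current block: 1800 + 6 × 1798 = 12588 frames.
Within the current minute: 36 × 30 + 16 − 2 = 1094 (labels ;00/;01 skipped at this minute). Total = 35964 + 12588 + 1094 = 49646.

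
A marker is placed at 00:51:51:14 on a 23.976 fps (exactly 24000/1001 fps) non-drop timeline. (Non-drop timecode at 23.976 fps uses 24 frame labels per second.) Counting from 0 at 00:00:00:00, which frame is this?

Total seconds to the label: (0 × 3600 + 51 × 60 + 51) = 3111.
Frame index = 3111 × 24 + 14 = 74678.

frame 74678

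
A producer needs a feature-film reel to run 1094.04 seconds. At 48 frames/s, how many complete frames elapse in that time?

52513 frames

Frames = 1094.04 × 48 = 1312848/25 ≈ 52513.9200.
Complete frames: 52513.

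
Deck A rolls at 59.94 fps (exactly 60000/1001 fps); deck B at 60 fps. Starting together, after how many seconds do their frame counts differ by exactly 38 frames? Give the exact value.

19019/30 seconds

The gap grows by |60 − 60000/1001| = 60/1001 frames per second.
Time for a 38-frame gap: 38 ÷ (60/1001) = 19019/30 s.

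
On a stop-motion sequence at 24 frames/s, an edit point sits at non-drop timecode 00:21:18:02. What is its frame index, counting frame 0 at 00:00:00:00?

Total seconds to the label: (0 × 3600 + 21 × 60 + 18) = 1278.
Frame index = 1278 × 24 + 2 = 30674.

frame 30674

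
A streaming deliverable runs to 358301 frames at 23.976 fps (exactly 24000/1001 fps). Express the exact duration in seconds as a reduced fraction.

Running time = 358301 ÷ (24000/1001) = 358301 × 1001/24000 = 358659301/24000 s.

358659301/24000 seconds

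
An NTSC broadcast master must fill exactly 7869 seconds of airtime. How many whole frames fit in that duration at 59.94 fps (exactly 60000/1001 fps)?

Frames = 7869 × 60000/1001 = 472140000/1001 ≈ 471668.3317.
Complete frames: 471668.

471668 frames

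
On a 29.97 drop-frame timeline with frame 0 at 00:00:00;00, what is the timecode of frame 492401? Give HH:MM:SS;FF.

04:33:49;23

Ten DF minutes hold 17982 frames, so frame 492401 lies in block 27 (frames 485514–503495) with 6887 frames into that block.
The block's first minute is 1800 frames and the rest 1798 each; 6887 frames reaches minute 3, so 27 × 18 + 3 × 2 = 492 labels have been skipped so far.
Adding those back, label number 492401 + 492 = 492893 at 30 labels/s is 16429 s + 23 f = 4 h 33 min 49 s frame 23, i.e. 04:33:49;23.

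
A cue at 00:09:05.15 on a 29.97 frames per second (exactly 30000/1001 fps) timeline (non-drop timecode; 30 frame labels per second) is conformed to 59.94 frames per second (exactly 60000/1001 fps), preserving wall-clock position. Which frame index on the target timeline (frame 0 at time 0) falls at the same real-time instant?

Source frame index: (0×3600 + 9×60 + 5) × 30 + 15 = 16365.
Real time: 16365 / (30000/1001) = 1092091/2000 s.
Target frame: (1092091/2000) × (60000/1001) = 32730.

frame 32730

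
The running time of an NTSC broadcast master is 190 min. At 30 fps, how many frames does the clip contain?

190 min = 11400 s.
Frames = 11400 × 30 = 342000.

342000 frames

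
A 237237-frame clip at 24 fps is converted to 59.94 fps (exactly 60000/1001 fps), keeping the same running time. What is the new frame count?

Target frames = source frames × (target rate / source rate) = 237237 × (60000/1001)/(24) = 237237 × 2500/1001 = 592500.

592500 frames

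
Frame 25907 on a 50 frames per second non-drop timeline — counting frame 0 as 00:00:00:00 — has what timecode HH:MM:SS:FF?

00:08:38:07

25907 ÷ 50 = 518 full seconds, remainder 7 frames.
518 s = 0 h 8 min 38 s.
Timecode: 00:08:38:07.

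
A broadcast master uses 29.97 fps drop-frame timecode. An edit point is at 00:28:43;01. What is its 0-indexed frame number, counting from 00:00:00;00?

51639

Complete 10-minute blocks: 2, each 17982 frames → 35964.
Remaining 8 whole minutes in the current block: 1800 + 7 × 1798 = 14386 frames.
Within the current minute: 43 × 30 + 1 − 2 = 1289 (labels ;00/;01 skipped at this minute). Total = 35964 + 14386 + 1289 = 51639.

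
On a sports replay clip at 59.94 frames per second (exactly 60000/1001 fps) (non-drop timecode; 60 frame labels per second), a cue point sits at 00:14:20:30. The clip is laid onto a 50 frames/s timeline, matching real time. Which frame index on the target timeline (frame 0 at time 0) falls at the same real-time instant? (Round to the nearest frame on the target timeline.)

Source frame index: (0×3600 + 14×60 + 20) × 60 + 30 = 51630.
Real time: 51630 / (60000/1001) = 1722721/2000 s.
Target frame: (1722721/2000) × (50) = 1722721/40 ≈ 43068.025 → 43068.

frame 43068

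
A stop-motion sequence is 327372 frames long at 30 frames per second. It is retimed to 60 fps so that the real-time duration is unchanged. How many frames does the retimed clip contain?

654744 frames

Target frames = source frames × (target rate / source rate) = 327372 × (60)/(30) = 327372 × 2 = 654744.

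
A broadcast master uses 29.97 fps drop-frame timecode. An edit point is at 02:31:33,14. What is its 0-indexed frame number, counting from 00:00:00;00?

As if non-drop at 30 labels/s: (2 × 3600 + 31 × 60 + 33) × 30 + 14 = 272804.
Minute boundaries passed: 151; those not divisible by 10: 151 − 15 = 136; dropped labels = 2 × 136 = 272.
Actual frame index = 272804 − 272 = 272532.

272532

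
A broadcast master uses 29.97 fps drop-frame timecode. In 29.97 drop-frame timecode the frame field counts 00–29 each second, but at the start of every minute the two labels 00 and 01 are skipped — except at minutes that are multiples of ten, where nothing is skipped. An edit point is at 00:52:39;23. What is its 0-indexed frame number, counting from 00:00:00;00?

As if non-drop at 30 labels/s: (0 × 3600 + 52 × 60 + 39) × 30 + 23 = 94793.
Minute boundaries passed: 52; those not divisible by 10: 52 − 5 = 47; dropped labels = 2 × 47 = 94.
Actual frame index = 94793 − 94 = 94699.

94699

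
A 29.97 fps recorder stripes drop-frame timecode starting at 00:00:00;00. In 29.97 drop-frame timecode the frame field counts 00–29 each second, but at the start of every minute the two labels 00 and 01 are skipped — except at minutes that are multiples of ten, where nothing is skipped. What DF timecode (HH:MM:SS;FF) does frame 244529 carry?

02:15:59;03

Each 10-minute DF block holds 10 × 60 × 30 − 9 × 2 = 17982 frames. 244529 ÷ 17982 → 13 full blocks, remainder 10763.
Within the partial block the first minute is 1800 frames and each further minute 1798, so 5 further minute boundaries passed. Total skipped labels = 18 × 13 + 2 × 5 = 244.
Non-drop label index = 244529 + 244 = 244773; at 30 labels/s that is 02:15:59:03, i.e. DF 02:15:59;03.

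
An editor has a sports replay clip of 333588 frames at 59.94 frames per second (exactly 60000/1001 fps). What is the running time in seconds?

Running time = 333588 / (60000/1001) = 5565.3598 s.

5565.3598 seconds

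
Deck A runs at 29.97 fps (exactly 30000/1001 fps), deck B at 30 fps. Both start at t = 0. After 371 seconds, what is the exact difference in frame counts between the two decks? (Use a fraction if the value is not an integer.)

1590/143 frames

A emits 30000/1001 × 371 = 1590000/143 frames; B emits 30 × 371 = 11130.
Difference = 1590/143 frames (≈ 11.1189); B is ahead of A.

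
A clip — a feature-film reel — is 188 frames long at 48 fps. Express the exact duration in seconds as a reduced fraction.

47/12 seconds

Running time = 188 ÷ (48) = 188 × 1/48 = 47/12 s.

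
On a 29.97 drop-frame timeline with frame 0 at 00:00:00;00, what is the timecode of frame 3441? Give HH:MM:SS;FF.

Each 10-minute DF block holds 10 × 60 × 30 − 9 × 2 = 17982 frames. 3441 ÷ 17982 → 0 full blocks, remainder 3441.
Within the partial block the first minute is 1800 frames and each further minute 1798, so 1 further minute boundary passed. Total skipped labels = 18 × 0 + 2 × 1 = 2.
Non-drop label index = 3441 + 2 = 3443; at 30 labels/s that is 00:01:54:23, i.e. DF 00:01:54;23.

00:01:54;23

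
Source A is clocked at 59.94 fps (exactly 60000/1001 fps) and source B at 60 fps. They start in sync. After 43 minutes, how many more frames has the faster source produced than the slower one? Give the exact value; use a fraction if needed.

43 min = 2580 s.
A emits 60000/1001 × 2580 = 154800000/1001 frames; B emits 60 × 2580 = 154800.
Difference = 154800/1001 frames (≈ 154.6454); B is ahead of A.

154800/1001 frames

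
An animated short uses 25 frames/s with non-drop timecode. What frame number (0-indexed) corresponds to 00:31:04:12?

frame 46612

Total seconds to the label: (0 × 3600 + 31 × 60 + 4) = 1864.
Frame index = 1864 × 25 + 12 = 46612.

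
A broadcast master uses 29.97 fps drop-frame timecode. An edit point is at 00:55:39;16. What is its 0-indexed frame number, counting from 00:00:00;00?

Complete 10-minute blocks: 5, each 17982 frames → 89910.
Remaining 5 whole minutes in the current block: 1800 + 4 × 1798 = 8992 frames.
Within the current minute: 39 × 30 + 16 − 2 = 1184 (labels ;00/;01 skipped at this minute). Total = 89910 + 8992 + 1184 = 100086.

100086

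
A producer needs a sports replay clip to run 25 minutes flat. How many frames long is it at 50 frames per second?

75000 frames

25 min = 1500 s.
Frames = 1500 × 50 = 75000.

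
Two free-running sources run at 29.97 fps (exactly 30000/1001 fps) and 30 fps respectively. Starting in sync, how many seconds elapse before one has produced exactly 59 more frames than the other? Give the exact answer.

The gap grows by |30 − 30000/1001| = 30/1001 frames per second.
Time for a 59-frame gap: 59 ÷ (30/1001) = 59059/30 s.

59059/30 seconds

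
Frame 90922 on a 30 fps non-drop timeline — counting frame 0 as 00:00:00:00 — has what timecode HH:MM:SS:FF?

00:50:30:22

90922 ÷ 30 = 3030 full seconds, remainder 22 frames.
3030 s = 0 h 50 min 30 s.
Timecode: 00:50:30:22.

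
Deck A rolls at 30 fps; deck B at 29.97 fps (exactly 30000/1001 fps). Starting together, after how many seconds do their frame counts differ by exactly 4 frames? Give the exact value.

2002/15 seconds

The gap grows by |30000/1001 − 30| = 30/1001 frames per second.
Time for a 4-frame gap: 4 ÷ (30/1001) = 2002/15 s.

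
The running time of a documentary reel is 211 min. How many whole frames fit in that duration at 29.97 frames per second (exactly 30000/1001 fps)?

211 min = 12660 s.
Frames = 12660 × 30000/1001 = 379800000/1001 ≈ 379420.5794.
Complete frames: 379420.

379420 frames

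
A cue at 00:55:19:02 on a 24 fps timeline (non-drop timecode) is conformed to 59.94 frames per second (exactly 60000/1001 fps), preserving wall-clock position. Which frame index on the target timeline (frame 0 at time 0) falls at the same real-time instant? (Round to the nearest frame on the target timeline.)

Source frame index: (0×3600 + 55×60 + 19) × 24 + 2 = 79658.
Real time: 79658 / (24) = 39829/12 s.
Target frame: (39829/12) × (60000/1001) = 199145000/1001 ≈ 198946.054 → 198946.

frame 198946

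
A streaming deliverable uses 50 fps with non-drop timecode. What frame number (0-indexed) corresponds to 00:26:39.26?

Total seconds to the label: (0 × 3600 + 26 × 60 + 39) = 1599.
Frame index = 1599 × 50 + 26 = 79976.

frame 79976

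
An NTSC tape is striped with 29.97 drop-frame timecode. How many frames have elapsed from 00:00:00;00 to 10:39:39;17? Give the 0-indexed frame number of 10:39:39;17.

1150235

As if non-drop at 30 labels/s: (10 × 3600 + 39 × 60 + 39) × 30 + 17 = 1151387.
Minute boundaries passed: 639; those not divisible by 10: 639 − 63 = 576; dropped labels = 2 × 576 = 1152.
Actual frame index = 1151387 − 1152 = 1150235.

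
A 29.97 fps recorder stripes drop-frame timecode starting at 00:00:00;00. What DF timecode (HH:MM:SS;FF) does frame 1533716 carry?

14:12:55;00

Each 10-minute DF block holds 10 × 60 × 30 − 9 × 2 = 17982 frames. 1533716 ÷ 17982 → 85 full blocks, remainder 5246.
Within the partial block the first minute is 1800 frames and each further minute 1798, so 2 further minute boundaries passed. Total skipped labels = 18 × 85 + 2 × 2 = 1534.
Non-drop label index = 1533716 + 1534 = 1535250; at 30 labels/s that is 14:12:55:00, i.e. DF 14:12:55;00.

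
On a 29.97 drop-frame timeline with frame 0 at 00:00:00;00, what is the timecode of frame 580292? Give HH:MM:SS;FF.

05:22:42;12

Ten DF minutes hold 17982 frames, so frame 580292 lies in block 32 (frames 575424–593405) with 4868 frames into that block.
The block's first minute is 1800 frames and the rest 1798 each; 4868 frames reaches minute 2, so 32 × 18 + 2 × 2 = 580 labels have been skipped so far.
Adding those back, label number 580292 + 580 = 580872 at 30 labels/s is 19362 s + 12 f = 5 h 22 min 42 s frame 12, i.e. 05:22:42;12.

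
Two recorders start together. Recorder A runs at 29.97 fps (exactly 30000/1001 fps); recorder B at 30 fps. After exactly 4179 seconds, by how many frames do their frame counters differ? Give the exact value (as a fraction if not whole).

A emits 30000/1001 × 4179 = 17910000/143 frames; B emits 30 × 4179 = 125370.
Difference = 17910/143 frames (≈ 125.2448); B is ahead of A.

17910/143 frames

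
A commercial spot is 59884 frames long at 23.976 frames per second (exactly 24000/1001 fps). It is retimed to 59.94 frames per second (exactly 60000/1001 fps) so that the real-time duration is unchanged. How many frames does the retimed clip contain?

Target frames = source frames × (target rate / source rate) = 59884 × (60000/1001)/(24000/1001) = 59884 × 5/2 = 149710.

149710 frames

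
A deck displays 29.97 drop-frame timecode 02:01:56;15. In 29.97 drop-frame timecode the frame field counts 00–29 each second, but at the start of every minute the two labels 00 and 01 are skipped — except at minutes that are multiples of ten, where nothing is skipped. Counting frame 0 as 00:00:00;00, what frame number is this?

Complete 10-minute blocks: 12, each 17982 frames → 215784.
Remaining 1 whole minute in the current block: 1800 + 0 × 1798 = 1800 frames.
Within the current minute: 56 × 30 + 15 − 2 = 1693 (labels ;00/;01 skipped at this minute). Total = 215784 + 1800 + 1693 = 219277.

219277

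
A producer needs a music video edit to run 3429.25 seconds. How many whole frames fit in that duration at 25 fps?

Frames = 3429.25 × 25 = 342925/4 ≈ 85731.2500.
Complete frames: 85731.

85731 frames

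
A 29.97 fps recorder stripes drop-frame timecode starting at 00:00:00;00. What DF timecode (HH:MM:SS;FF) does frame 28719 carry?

00:15:58;07

Ten DF minutes hold 17982 frames, so frame 28719 lies in block 1 (frames 17982–35963) with 10737 frames into that block.
The block's first minute is 1800 frames and the rest 1798 each; 10737 frames reaches minute 5, so 1 × 18 + 5 × 2 = 28 labels have been skipped so far.
Adding those back, label number 28719 + 28 = 28747 at 30 labels/s is 958 s + 7 f = 0 h 15 min 58 s frame 7, i.e. 00:15:58;07.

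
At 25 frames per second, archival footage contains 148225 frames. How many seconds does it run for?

5929 seconds

Running time = 148225 / (25) = 5929 s.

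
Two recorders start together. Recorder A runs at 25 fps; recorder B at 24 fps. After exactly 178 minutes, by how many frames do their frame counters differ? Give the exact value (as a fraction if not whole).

10680 frames

178 min = 10680 s.
A emits 25 × 10680 = 267000 frames; B emits 24 × 10680 = 256320.
Difference = 10680 frames; B is behind A.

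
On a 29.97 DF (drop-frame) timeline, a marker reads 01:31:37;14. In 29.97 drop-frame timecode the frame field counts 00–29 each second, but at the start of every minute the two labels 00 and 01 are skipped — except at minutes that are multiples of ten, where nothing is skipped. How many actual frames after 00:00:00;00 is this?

164760

As if non-drop at 30 labels/s: (1 × 3600 + 31 × 60 + 37) × 30 + 14 = 164924.
Minute boundaries passed: 91; those not divisible by 10: 91 − 9 = 82; dropped labels = 2 × 82 = 164.
Actual frame index = 164924 − 164 = 164760.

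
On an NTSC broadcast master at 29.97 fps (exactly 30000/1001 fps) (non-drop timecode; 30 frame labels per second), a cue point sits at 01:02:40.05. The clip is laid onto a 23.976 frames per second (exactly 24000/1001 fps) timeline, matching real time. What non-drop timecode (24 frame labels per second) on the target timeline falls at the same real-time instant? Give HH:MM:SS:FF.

01:02:40:04

Source frame index: (1×3600 + 2×60 + 40) × 30 + 5 = 112805.
Real time: 112805 / (30000/1001) = 22583561/6000 s.
Target frame: (22583561/6000) × (24000/1001) = 90244.
At 24 labels/s: frame 90244 → 01:02:40:04.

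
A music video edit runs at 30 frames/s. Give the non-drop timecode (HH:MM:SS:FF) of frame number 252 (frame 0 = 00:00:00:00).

252 ÷ 30 = 8 full seconds, remainder 12 frames.
8 s = 0 h 0 min 8 s.
Timecode: 00:00:08:12.

00:00:08:12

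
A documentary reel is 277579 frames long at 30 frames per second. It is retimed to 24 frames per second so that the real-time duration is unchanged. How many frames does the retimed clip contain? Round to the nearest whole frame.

222063 frames

Frames at target rate = 277579 × (24) / (30) = 1110316/5 ≈ 222063.200.
Nearest whole frame: 222063.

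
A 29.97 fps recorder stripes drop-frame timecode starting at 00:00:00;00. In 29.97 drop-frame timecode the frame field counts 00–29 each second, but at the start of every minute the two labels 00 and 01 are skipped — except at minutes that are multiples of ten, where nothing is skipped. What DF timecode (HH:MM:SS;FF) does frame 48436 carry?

00:26:56;04

Ten DF minutes hold 17982 frames, so frame 48436 lies in block 2 (frames 35964–53945) with 12472 frames into that block.
The block's first minute is 1800 frames and the rest 1798 each; 12472 frames reaches minute 6, so 2 × 18 + 6 × 2 = 48 labels have been skipped so far.
Adding those back, label number 48436 + 48 = 48484 at 30 labels/s is 1616 s + 4 f = 0 h 26 min 56 s frame 4, i.e. 00:26:56;04.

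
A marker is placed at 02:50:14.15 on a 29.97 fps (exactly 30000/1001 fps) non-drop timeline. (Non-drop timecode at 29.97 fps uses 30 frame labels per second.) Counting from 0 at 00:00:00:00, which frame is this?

frame 306435

Total seconds to the label: (2 × 3600 + 50 × 60 + 14) = 10214.
Frame index = 10214 × 30 + 15 = 306435.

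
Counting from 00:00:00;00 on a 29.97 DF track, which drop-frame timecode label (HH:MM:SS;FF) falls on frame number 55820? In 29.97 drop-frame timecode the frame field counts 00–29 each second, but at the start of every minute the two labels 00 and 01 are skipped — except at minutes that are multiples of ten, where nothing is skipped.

00:31:02;16

Each 10-minute DF block holds 10 × 60 × 30 − 9 × 2 = 17982 frames. 55820 ÷ 17982 → 3 full blocks, remainder 1874.
Within the partial block the first minute is 1800 frames and each further minute 1798, so 1 further minute boundary passed. Total skipped labels = 18 × 3 + 2 × 1 = 56.
Non-drop label index = 55820 + 56 = 55876; at 30 labels/s that is 00:31:02:16, i.e. DF 00:31:02;16.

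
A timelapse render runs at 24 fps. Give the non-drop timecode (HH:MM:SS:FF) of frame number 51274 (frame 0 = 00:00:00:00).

51274 ÷ 24 = 2136 full seconds, remainder 10 frames.
2136 s = 0 h 35 min 36 s.
Timecode: 00:35:36:10.

00:35:36:10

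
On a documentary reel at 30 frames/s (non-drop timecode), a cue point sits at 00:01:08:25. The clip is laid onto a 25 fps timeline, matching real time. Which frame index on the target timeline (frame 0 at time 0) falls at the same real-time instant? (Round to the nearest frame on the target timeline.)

Source frame index: (0×3600 + 1×60 + 8) × 30 + 25 = 2065.
Real time: 2065 / (30) = 413/6 s.
Target frame: (413/6) × (25) = 10325/6 ≈ 1720.833 → 1721.

frame 1721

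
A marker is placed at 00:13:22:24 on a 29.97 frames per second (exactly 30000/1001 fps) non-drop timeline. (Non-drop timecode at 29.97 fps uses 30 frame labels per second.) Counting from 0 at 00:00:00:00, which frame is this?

frame 24084

Total seconds to the label: (0 × 3600 + 13 × 60 + 22) = 802.
Frame index = 802 × 30 + 24 = 24084.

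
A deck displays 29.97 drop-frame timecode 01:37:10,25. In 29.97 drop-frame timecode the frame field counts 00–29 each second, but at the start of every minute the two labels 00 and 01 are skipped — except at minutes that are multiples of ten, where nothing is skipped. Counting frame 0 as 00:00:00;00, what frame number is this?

As if non-drop at 30 labels/s: (1 × 3600 + 37 × 60 + 10) × 30 + 25 = 174925.
Minute boundaries passed: 97; those not divisible by 10: 97 − 9 = 88; dropped labels = 2 × 88 = 176.
Actual frame index = 174925 − 176 = 174749.

174749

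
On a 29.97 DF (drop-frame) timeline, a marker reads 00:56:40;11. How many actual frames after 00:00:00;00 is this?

101909

As if non-drop at 30 labels/s: (0 × 3600 + 56 × 60 + 40) × 30 + 11 = 102011.
Minute boundaries passed: 56; those not divisible by 10: 56 − 5 = 51; dropped labels = 2 × 51 = 102.
Actual frame index = 102011 − 102 = 101909.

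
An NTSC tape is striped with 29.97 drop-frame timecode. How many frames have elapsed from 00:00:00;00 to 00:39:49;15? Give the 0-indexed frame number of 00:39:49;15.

As if non-drop at 30 labels/s: (0 × 3600 + 39 × 60 + 49) × 30 + 15 = 71685.
Minute boundaries passed: 39; those not divisible by 10: 39 − 3 = 36; dropped labels = 2 × 36 = 72.
Actual frame index = 71685 − 72 = 71613.

71613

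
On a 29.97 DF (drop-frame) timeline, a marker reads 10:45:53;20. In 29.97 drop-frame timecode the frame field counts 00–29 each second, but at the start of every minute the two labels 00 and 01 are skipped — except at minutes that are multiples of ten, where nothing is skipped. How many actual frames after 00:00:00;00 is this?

As if non-drop at 30 labels/s: (10 × 3600 + 45 × 60 + 53) × 30 + 20 = 1162610.
Minute boundaries passed: 645; those not divisible by 10: 645 − 64 = 581; dropped labels = 2 × 581 = 1162.
Actual frame index = 1162610 − 1162 = 1161448.

1161448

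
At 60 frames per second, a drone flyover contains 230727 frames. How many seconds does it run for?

3845.45 seconds

Running time = 230727 / (60) = 3845.45 s.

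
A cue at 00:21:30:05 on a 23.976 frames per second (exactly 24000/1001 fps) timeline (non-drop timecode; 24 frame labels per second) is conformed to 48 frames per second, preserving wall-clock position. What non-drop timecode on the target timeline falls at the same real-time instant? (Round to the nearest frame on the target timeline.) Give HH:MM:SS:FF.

Source frame index: (0×3600 + 21×60 + 30) × 24 + 5 = 30965.
Real time: 30965 / (24000/1001) = 6199193/4800 s.
Target frame: (6199193/4800) × (48) = 6199193/100 ≈ 61991.930 → 61992.
At 48 labels/s: frame 61992 → 00:21:31:24.

00:21:31:24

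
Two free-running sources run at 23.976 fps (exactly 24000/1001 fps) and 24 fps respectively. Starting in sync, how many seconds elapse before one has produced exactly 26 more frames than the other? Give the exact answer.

The gap grows by |24 − 24000/1001| = 24/1001 frames per second.
Time for a 26-frame gap: 26 ÷ (24/1001) = 13013/12 s.

13013/12 seconds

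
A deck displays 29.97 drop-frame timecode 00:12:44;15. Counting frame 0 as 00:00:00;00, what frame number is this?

22913

Complete 10-minute blocks: 1, each 17982 frames → 17982.
Remaining 2 whole minutes in the current block: 1800 + 1 × 1798 = 3598 frames.
Within the current minute: 44 × 30 + 15 − 2 = 1333 (labels ;00/;01 skipped at this minute). Total = 17982 + 3598 + 1333 = 22913.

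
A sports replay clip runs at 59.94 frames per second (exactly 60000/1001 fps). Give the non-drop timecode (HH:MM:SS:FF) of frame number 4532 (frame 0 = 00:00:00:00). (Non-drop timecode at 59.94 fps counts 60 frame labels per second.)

4532 ÷ 60 = 75 full seconds, remainder 32 frames.
75 s = 0 h 1 min 15 s.
Timecode: 00:01:15:32.

00:01:15:32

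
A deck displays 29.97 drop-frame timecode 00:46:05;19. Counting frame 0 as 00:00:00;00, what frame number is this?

As if non-drop at 30 labels/s: (0 × 3600 + 46 × 60 + 5) × 30 + 19 = 82969.
Minute boundaries passed: 46; those not divisible by 10: 46 − 4 = 42; dropped labels = 2 × 42 = 84.
Actual frame index = 82969 − 84 = 82885.

82885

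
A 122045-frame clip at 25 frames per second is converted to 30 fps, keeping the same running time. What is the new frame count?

Frames at target rate = 122045 × (30) / (25) = 146454.

146454 frames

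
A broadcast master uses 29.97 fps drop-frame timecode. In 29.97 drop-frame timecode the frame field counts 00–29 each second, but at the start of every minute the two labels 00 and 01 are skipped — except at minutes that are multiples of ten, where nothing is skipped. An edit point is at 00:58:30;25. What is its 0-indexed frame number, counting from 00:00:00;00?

105219

As if non-drop at 30 labels/s: (0 × 3600 + 58 × 60 + 30) × 30 + 25 = 105325.
Minute boundaries passed: 58; those not divisible by 10: 58 − 5 = 53; dropped labels = 2 × 53 = 106.
Actual frame index = 105325 − 106 = 105219.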